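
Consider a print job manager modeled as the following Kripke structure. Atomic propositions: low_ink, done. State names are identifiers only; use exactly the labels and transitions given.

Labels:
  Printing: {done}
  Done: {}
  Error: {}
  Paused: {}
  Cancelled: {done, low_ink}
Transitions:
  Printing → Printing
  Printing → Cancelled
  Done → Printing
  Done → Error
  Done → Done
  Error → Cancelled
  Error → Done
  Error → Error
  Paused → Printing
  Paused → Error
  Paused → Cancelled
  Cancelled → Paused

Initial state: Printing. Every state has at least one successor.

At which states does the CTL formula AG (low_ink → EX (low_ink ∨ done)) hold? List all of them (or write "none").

none

States satisfying low_ink → EX (low_ink ∨ done): {Printing, Done, Error, Paused}.
States satisfying AG (low_ink → EX (low_ink ∨ done)): ∅.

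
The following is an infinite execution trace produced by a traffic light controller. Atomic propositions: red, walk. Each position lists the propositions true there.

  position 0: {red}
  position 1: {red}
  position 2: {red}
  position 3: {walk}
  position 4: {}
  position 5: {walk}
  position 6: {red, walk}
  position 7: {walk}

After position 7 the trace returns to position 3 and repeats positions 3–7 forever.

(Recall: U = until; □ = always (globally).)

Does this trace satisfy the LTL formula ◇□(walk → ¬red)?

□(walk → ¬red) is false at every position 0..7, so it never becomes true and ◇□(walk → ¬red) fails.

No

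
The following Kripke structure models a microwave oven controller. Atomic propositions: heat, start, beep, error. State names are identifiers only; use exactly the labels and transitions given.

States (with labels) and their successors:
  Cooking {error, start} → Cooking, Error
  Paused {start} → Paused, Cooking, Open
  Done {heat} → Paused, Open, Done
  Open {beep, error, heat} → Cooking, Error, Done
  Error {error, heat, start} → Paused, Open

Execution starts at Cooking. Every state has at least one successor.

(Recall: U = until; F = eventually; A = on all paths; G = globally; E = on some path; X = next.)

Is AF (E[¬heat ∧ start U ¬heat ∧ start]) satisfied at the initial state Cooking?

States satisfying E[¬heat ∧ start U ¬heat ∧ start]: {Cooking, Paused}.
States satisfying AF (E[¬heat ∧ start U ¬heat ∧ start]): {Cooking, Paused}.
Cooking ∈ Sat(AF (E[¬heat ∧ start U ¬heat ∧ start])).

Satisfied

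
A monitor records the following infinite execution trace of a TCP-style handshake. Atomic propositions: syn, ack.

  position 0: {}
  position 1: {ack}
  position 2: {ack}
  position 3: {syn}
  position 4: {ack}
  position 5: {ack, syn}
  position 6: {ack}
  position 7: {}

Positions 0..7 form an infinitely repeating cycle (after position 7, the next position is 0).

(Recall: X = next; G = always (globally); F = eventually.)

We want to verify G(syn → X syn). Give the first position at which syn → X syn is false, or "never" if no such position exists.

3

Check syn → X syn at each position in order: 0 ✓, 1 ✓, 2 ✓.
At position 3 the labels are {syn} and the next position 4 has {ack}, so syn → X syn is false there. This is the first violation.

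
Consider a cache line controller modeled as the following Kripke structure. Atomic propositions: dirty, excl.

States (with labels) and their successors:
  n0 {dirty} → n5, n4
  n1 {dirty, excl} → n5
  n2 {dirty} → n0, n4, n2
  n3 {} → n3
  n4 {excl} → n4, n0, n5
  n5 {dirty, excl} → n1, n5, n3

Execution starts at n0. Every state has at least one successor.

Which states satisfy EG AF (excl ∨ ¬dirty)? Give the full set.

{n0, n1, n3, n4, n5}

States satisfying AF (excl ∨ ¬dirty): {n0, n1, n3, n4, n5}.
States satisfying EG AF (excl ∨ ¬dirty): {n0, n1, n3, n4, n5}.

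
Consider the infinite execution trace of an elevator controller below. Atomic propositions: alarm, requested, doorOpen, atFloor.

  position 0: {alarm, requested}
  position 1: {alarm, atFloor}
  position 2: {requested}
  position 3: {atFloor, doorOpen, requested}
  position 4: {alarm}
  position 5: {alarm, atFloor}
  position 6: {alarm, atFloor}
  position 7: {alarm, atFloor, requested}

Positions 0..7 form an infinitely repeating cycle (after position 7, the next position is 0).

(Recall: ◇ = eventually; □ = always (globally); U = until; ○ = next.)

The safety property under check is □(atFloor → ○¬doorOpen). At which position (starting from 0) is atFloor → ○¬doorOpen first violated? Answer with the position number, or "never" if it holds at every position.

atFloor → ○¬doorOpen holds at every position 0..7, and those are all the positions the trace ever visits, so the invariant □(atFloor → ○¬doorOpen) is never violated.

never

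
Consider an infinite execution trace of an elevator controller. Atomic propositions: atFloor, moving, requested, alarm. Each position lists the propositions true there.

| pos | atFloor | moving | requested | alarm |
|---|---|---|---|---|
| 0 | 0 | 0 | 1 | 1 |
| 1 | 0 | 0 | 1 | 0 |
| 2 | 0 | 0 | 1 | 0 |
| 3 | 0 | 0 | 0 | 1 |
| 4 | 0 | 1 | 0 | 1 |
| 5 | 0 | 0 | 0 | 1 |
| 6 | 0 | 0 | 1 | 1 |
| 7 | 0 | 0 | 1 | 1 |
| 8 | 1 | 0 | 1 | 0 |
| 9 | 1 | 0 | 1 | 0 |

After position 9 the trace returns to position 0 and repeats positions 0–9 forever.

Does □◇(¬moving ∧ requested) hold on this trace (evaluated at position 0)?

Holds

◇(¬moving ∧ requested) holds at every position 0..9, and those are all positions ever visited, so □◇(¬moving ∧ requested) holds.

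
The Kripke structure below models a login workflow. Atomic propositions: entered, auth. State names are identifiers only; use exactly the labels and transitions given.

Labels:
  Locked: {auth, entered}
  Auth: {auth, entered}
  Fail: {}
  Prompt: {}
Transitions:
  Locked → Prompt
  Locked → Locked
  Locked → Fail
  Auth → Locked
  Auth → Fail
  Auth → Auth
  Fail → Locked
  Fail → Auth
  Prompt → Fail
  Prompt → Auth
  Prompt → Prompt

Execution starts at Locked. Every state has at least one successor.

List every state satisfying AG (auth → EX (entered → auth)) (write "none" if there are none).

{Locked, Auth, Fail, Prompt}

States satisfying auth → EX (entered → auth): {Locked, Auth, Fail, Prompt}.
States satisfying AG (auth → EX (entered → auth)): {Locked, Auth, Fail, Prompt}.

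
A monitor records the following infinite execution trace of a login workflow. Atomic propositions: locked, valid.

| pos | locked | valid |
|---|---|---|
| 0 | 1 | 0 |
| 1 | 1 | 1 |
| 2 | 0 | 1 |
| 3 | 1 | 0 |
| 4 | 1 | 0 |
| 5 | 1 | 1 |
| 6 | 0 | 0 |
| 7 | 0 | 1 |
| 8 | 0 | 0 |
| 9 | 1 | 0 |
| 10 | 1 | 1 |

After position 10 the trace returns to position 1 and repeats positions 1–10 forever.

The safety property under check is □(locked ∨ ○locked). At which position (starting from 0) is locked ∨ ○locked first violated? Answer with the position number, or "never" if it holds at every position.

Check locked ∨ ○locked at each position in order: 0 ✓, 1 ✓, 2 ✓, 3 ✓, 4 ✓, 5 ✓.
At position 6 the labels are {} and the next position 7 has {valid}, so locked ∨ ○locked is false there. This is the first violation.

6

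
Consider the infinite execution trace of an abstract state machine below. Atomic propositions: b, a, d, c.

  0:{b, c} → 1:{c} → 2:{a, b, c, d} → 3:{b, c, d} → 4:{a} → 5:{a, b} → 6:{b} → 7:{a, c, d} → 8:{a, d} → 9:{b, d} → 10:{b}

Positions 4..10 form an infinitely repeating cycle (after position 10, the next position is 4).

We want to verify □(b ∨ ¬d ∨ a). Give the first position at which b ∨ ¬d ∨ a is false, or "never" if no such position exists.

b ∨ ¬d ∨ a holds at every position 0..10, and those are all the positions the trace ever visits, so the invariant □(b ∨ ¬d ∨ a) is never violated.

never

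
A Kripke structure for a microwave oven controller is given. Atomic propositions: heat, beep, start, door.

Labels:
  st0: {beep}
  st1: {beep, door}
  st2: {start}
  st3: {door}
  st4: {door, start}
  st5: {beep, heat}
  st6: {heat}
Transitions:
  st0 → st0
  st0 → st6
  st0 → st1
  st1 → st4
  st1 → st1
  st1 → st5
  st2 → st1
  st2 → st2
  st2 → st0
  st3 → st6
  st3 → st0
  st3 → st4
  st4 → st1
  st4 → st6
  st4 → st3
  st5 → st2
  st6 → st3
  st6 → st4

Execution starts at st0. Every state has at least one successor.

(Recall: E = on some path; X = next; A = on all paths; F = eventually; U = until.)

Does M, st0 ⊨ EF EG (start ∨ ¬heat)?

Holds

States satisfying EG (start ∨ ¬heat): {st0, st1, st2, st3, st4}.
States satisfying EF EG (start ∨ ¬heat): {st0, st1, st2, st3, st4, st5, st6}.
Some path from st0 reaches a state where EG (start ∨ ¬heat) holds.
st0 ∈ Sat(EF EG (start ∨ ¬heat)).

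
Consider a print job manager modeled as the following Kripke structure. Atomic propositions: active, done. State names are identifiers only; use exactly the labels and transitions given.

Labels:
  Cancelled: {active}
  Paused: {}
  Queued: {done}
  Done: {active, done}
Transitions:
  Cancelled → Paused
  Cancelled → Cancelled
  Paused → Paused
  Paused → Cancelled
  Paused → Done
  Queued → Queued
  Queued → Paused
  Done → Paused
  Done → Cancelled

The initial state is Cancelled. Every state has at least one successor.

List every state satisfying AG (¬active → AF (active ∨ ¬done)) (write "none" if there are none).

States satisfying ¬active → AF (active ∨ ¬done): {Cancelled, Paused, Done}.
States satisfying AG (¬active → AF (active ∨ ¬done)): {Cancelled, Paused, Done}.

{Cancelled, Paused, Done}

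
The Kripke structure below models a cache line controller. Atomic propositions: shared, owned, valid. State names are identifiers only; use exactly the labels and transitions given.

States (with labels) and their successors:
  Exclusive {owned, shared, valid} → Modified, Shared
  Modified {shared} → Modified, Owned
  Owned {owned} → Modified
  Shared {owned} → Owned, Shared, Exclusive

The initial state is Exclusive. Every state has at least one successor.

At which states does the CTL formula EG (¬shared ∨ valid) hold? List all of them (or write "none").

States satisfying ¬shared ∨ valid: {Exclusive, Owned, Shared}.
States satisfying EG (¬shared ∨ valid): {Exclusive, Shared}.

{Exclusive, Shared}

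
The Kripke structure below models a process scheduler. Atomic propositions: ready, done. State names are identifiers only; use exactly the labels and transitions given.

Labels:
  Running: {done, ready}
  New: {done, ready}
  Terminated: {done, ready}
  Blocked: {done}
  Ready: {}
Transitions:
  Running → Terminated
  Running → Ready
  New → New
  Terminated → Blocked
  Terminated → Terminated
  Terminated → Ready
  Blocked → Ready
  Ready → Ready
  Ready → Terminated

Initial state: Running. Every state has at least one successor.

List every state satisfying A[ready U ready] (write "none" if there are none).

States satisfying ready: {Running, New, Terminated}.
States satisfying A[ready U ready]: {Running, New, Terminated}.

{Running, New, Terminated}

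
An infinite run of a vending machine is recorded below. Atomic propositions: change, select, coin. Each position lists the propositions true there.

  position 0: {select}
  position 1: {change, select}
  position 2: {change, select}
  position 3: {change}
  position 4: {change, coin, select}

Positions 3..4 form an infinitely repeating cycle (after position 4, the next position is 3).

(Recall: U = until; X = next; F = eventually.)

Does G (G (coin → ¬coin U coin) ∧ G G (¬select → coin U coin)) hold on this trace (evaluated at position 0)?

No

G (coin → ¬coin U coin) ∧ G G (¬select → coin U coin) must hold at every position from 0 onward. It fails at position 0, so G (G (coin → ¬coin U coin) ∧ G G (¬select → coin U coin)) is false.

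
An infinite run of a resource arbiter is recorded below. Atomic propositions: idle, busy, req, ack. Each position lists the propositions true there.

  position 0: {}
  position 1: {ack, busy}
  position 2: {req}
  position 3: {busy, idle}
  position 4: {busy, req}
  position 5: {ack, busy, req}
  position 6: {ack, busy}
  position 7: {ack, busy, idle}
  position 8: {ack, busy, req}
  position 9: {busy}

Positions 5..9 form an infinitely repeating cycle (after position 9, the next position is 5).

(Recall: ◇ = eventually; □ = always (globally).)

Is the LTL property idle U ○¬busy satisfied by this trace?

Walking from position 0: at position 0, ○¬busy has not yet held and idle fails, so idle U ○¬busy is false.

No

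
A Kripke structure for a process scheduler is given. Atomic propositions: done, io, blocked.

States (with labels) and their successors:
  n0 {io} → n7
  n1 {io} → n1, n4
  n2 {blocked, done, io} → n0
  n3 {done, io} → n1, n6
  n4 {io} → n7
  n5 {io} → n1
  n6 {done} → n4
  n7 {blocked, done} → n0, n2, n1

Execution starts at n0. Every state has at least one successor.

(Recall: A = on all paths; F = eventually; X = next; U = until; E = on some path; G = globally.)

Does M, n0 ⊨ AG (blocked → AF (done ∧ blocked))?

Holds

States satisfying blocked → AF (done ∧ blocked): {n0, n1, n2, n3, n4, n5, n6, n7}.
States satisfying AG (blocked → AF (done ∧ blocked)): {n0, n1, n2, n3, n4, n5, n6, n7}.
Every state reachable from n0 satisfies blocked → AF (done ∧ blocked).
n0 ∈ Sat(AG (blocked → AF (done ∧ blocked))).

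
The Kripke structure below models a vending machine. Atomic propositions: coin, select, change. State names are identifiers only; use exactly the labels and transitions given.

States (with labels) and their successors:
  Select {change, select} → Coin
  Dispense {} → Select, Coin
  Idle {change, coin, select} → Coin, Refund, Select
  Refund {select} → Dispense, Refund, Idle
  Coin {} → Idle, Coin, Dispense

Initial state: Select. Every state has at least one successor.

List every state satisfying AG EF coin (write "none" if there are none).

{Select, Dispense, Idle, Refund, Coin}

States satisfying EF coin: {Select, Dispense, Idle, Refund, Coin}.
States satisfying AG EF coin: {Select, Dispense, Idle, Refund, Coin}.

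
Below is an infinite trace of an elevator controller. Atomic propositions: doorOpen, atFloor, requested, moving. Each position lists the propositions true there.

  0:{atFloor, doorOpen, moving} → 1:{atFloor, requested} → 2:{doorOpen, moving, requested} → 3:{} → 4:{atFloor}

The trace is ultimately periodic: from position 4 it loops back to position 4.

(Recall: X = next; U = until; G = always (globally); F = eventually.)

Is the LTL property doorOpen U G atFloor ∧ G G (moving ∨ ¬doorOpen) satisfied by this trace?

Walking from position 0: at position 1, G atFloor has not yet held and doorOpen fails, so doorOpen U G atFloor is false.
G (moving ∨ ¬doorOpen) holds at every position 0..4, and those are all positions ever visited, so G G (moving ∨ ¬doorOpen) holds.
At position 0: doorOpen U G atFloor is false; G G (moving ∨ ¬doorOpen) is true; so doorOpen U G atFloor ∧ G G (moving ∨ ¬doorOpen) is false.

Violated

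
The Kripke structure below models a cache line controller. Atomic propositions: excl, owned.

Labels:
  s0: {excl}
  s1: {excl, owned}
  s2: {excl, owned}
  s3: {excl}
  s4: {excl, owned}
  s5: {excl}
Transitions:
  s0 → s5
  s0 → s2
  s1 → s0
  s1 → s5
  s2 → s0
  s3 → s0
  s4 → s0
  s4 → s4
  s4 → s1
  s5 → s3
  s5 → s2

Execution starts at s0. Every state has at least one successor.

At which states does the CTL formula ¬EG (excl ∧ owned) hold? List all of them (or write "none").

{s0, s1, s2, s3, s5}

States satisfying excl ∧ owned: {s1, s2, s4}.
States satisfying EG (excl ∧ owned): {s4}.
States satisfying ¬EG (excl ∧ owned): {s0, s1, s2, s3, s5}.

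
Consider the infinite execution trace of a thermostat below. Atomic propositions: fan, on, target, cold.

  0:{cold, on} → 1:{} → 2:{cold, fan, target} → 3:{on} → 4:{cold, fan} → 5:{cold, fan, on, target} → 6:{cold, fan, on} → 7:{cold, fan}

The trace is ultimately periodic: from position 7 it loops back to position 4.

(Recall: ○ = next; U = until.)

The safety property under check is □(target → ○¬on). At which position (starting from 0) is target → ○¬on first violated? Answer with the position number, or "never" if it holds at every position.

2

Check target → ○¬on at each position in order: 0 ✓, 1 ✓.
At position 2 the labels are {cold, fan, target} and the next position 3 has {on}, so target → ○¬on is false there. This is the first violation.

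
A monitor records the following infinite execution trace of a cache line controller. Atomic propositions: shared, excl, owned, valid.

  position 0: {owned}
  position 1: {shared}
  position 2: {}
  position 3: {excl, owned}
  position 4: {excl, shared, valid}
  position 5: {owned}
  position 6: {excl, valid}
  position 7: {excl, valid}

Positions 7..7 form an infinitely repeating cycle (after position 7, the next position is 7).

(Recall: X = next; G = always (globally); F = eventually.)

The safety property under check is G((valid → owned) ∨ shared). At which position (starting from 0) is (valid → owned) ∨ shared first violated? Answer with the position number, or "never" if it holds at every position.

6

Check (valid → owned) ∨ shared at each position in order: 0 ✓, 1 ✓, 2 ✓, 3 ✓, 4 ✓, 5 ✓.
At position 6 the labels are {excl, valid}, so (valid → owned) ∨ shared is false there. This is the first violation.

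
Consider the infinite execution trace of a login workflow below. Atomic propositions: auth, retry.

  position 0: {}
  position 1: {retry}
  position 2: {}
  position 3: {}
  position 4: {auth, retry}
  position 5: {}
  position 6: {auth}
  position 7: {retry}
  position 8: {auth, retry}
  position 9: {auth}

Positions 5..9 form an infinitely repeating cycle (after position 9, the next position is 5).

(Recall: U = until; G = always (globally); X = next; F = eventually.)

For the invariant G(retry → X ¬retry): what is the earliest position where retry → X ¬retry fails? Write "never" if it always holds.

Check retry → X ¬retry at each position in order: 0 ✓, 1 ✓, 2 ✓, 3 ✓, 4 ✓, 5 ✓, 6 ✓.
At position 7 the labels are {retry} and the next position 8 has {auth, retry}, so retry → X ¬retry is false there. This is the first violation.

7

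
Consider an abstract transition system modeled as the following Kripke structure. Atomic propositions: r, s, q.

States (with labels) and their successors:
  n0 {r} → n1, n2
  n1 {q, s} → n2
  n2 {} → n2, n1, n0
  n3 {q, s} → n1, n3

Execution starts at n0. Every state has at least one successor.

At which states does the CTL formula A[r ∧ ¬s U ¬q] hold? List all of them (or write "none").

{n0, n2}

States satisfying r ∧ ¬s: {n0}.
States satisfying ¬q: {n0, n2}.
States satisfying A[r ∧ ¬s U ¬q]: {n0, n2}.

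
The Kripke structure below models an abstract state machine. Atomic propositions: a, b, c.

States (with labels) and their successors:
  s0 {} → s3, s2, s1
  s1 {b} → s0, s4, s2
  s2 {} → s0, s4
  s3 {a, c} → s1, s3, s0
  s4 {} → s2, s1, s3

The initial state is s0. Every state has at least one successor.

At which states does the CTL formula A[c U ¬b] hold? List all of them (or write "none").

States satisfying c: {s3}.
States satisfying ¬b: {s0, s2, s3, s4}.
States satisfying A[c U ¬b]: {s0, s2, s3, s4}.

{s0, s2, s3, s4}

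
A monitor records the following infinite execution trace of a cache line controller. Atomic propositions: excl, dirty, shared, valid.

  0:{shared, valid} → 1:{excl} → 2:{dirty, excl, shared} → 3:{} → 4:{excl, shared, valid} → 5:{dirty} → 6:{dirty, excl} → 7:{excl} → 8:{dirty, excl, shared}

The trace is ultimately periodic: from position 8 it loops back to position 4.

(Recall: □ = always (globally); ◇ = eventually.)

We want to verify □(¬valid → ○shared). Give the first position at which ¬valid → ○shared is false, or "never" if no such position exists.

2

Check ¬valid → ○shared at each position in order: 0 ✓, 1 ✓.
At position 2 the labels are {dirty, excl, shared} and the next position 3 has {}, so ¬valid → ○shared is false there. This is the first violation.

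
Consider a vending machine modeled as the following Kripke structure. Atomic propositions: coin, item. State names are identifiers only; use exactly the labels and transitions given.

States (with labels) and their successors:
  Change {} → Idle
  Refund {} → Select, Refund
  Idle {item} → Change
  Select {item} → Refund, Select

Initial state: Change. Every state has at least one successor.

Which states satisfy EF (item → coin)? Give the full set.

States satisfying item → coin: {Change, Refund}.
States satisfying EF (item → coin): {Change, Refund, Idle, Select}.

{Change, Refund, Idle, Select}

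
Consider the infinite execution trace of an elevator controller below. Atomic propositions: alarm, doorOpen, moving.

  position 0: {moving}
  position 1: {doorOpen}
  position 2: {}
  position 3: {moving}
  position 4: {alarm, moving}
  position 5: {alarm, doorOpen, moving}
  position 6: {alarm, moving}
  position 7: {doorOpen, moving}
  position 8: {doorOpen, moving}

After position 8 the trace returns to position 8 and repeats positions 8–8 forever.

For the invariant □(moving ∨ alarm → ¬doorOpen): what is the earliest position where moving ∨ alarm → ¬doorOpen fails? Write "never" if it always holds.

5

Check moving ∨ alarm → ¬doorOpen at each position in order: 0 ✓, 1 ✓, 2 ✓, 3 ✓, 4 ✓.
At position 5 the labels are {alarm, doorOpen, moving}, so moving ∨ alarm → ¬doorOpen is false there. This is the first violation.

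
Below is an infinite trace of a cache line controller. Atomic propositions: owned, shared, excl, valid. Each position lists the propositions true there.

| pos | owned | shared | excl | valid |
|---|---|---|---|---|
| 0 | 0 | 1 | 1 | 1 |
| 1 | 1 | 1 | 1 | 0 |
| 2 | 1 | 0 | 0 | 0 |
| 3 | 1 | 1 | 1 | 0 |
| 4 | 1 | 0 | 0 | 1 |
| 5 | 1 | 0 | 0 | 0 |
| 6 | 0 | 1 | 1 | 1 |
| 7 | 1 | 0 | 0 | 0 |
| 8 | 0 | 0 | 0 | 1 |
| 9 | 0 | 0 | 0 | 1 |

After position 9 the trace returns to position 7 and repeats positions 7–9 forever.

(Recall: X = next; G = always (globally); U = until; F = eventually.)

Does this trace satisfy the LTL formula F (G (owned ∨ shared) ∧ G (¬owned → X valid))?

G (owned ∨ shared) ∧ G (¬owned → X valid) is false at every position 0..9, so it never becomes true and F (G (owned ∨ shared) ∧ G (¬owned → X valid)) fails.

Violated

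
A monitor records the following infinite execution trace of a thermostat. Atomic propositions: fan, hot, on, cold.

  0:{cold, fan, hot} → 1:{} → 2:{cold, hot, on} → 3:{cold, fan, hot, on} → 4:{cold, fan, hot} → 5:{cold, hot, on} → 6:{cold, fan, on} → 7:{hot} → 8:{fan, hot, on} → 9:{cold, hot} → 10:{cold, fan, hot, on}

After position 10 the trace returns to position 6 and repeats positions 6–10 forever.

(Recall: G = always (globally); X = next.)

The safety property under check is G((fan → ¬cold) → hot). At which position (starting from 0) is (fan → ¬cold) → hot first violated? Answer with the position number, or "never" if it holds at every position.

Check (fan → ¬cold) → hot at each position in order: 0 ✓.
At position 1 the labels are {}, so (fan → ¬cold) → hot is false there. This is the first violation.

1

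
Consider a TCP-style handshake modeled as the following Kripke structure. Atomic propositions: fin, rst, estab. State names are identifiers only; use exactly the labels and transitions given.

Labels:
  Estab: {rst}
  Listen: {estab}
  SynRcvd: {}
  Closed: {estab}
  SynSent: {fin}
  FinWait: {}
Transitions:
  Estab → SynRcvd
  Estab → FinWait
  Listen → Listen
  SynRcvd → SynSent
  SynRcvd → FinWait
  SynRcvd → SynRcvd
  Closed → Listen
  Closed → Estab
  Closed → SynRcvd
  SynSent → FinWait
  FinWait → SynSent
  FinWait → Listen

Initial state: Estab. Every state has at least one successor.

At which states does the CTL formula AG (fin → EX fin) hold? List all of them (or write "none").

{Listen}

States satisfying fin → EX fin: {Estab, Listen, SynRcvd, Closed, FinWait}.
States satisfying AG (fin → EX fin): {Listen}.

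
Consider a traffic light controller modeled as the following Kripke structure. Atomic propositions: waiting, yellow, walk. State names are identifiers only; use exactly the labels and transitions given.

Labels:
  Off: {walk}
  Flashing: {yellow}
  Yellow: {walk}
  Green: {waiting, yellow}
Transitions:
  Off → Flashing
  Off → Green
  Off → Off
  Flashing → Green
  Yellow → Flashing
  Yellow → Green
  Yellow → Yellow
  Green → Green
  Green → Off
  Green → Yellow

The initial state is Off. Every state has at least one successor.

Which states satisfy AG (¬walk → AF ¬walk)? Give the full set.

States satisfying ¬walk → AF ¬walk: {Off, Flashing, Yellow, Green}.
States satisfying AG (¬walk → AF ¬walk): {Off, Flashing, Yellow, Green}.

{Off, Flashing, Yellow, Green}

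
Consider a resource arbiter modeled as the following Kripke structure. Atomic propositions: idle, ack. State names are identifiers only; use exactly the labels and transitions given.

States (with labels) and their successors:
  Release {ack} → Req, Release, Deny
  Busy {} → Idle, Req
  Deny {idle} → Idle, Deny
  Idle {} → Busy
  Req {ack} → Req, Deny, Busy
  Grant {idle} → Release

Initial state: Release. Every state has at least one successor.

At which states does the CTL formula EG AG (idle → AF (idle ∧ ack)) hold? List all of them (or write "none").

none

States satisfying AG (idle → AF (idle ∧ ack)): ∅.
States satisfying EG AG (idle → AF (idle ∧ ack)): ∅.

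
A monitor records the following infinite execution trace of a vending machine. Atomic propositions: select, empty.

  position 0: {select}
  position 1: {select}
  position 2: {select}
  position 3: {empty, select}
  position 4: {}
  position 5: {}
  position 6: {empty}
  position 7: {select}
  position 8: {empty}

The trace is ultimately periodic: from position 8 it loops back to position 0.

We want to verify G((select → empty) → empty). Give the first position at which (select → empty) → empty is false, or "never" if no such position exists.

4

Check (select → empty) → empty at each position in order: 0 ✓, 1 ✓, 2 ✓, 3 ✓.
At position 4 the labels are {}, so (select → empty) → empty is false there. This is the first violation.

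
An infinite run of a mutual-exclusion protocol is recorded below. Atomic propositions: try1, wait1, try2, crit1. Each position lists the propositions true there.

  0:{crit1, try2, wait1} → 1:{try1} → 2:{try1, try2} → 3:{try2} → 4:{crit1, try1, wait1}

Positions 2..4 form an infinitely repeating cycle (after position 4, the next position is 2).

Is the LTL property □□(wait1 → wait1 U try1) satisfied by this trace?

Yes

□(wait1 → wait1 U try1) holds at every position 0..4, and those are all positions ever visited, so □□(wait1 → wait1 U try1) holds.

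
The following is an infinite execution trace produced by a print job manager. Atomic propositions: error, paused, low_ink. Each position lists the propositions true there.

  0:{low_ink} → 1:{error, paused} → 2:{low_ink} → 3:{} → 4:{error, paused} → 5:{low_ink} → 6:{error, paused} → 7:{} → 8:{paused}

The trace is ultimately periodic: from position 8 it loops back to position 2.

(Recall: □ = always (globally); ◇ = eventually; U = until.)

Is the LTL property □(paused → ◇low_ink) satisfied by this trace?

paused → ◇low_ink holds at every position 0..8, and those are all positions ever visited, so □(paused → ◇low_ink) holds.
Positions where paused holds: 1, 4, 6, 8.
Check ◇low_ink at each: 1→ok, 4→ok, 6→ok, 8→ok.

Holds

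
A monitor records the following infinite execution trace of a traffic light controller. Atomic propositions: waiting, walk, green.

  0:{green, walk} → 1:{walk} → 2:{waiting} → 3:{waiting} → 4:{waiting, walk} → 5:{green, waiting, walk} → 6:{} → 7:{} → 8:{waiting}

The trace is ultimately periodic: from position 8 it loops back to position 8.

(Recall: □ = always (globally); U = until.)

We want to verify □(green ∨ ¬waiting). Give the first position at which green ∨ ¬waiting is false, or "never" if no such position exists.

Check green ∨ ¬waiting at each position in order: 0 ✓, 1 ✓.
At position 2 the labels are {waiting}, so green ∨ ¬waiting is false there. This is the first violation.

2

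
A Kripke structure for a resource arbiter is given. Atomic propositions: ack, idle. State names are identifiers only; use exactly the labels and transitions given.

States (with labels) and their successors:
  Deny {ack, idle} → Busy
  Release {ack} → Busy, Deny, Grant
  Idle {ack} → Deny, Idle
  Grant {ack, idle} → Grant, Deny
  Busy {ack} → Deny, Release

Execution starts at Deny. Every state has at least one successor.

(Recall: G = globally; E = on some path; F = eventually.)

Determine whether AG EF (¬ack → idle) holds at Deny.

States satisfying EF (¬ack → idle): {Deny, Release, Idle, Grant, Busy}.
States satisfying AG EF (¬ack → idle): {Deny, Release, Idle, Grant, Busy}.
Every state reachable from Deny satisfies EF (¬ack → idle).
Deny ∈ Sat(AG EF (¬ack → idle)).

Holds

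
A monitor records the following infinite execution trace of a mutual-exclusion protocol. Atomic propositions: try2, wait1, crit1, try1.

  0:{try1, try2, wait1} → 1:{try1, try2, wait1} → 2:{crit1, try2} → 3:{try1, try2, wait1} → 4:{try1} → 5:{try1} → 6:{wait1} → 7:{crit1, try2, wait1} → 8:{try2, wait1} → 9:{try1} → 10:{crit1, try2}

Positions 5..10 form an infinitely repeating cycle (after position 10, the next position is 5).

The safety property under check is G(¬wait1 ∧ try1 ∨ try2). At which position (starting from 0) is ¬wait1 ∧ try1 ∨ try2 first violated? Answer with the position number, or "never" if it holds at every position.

6

Check ¬wait1 ∧ try1 ∨ try2 at each position in order: 0 ✓, 1 ✓, 2 ✓, 3 ✓, 4 ✓, 5 ✓.
At position 6 the labels are {wait1}, so ¬wait1 ∧ try1 ∨ try2 is false there. This is the first violation.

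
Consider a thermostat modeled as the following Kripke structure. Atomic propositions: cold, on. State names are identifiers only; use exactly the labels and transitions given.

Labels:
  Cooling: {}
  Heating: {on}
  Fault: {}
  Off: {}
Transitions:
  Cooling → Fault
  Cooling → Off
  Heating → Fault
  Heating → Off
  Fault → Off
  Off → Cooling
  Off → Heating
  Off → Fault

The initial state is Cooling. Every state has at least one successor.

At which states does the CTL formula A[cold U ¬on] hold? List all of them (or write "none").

States satisfying cold: ∅.
States satisfying ¬on: {Cooling, Fault, Off}.
States satisfying A[cold U ¬on]: {Cooling, Fault, Off}.

{Cooling, Fault, Off}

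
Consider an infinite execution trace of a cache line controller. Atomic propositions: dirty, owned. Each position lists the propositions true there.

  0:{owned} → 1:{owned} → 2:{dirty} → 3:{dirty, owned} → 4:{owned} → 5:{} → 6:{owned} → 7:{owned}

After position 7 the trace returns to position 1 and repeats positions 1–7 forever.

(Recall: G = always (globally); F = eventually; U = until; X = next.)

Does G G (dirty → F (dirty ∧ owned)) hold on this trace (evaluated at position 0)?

G (dirty → F (dirty ∧ owned)) holds at every position 0..7, and those are all positions ever visited, so G G (dirty → F (dirty ∧ owned)) holds.

Holds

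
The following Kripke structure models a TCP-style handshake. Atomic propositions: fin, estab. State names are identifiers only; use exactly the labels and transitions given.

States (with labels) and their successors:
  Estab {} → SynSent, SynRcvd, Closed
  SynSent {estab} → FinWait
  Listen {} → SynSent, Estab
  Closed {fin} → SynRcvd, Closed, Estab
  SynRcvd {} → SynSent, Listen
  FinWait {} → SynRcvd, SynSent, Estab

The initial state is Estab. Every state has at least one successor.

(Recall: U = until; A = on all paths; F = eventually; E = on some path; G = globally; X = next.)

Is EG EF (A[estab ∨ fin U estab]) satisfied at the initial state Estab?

Yes

States satisfying EF (A[estab ∨ fin U estab]): {Estab, SynSent, Listen, Closed, SynRcvd, FinWait}.
States satisfying EG EF (A[estab ∨ fin U estab]): {Estab, SynSent, Listen, Closed, SynRcvd, FinWait}.
Estab ∈ Sat(EG EF (A[estab ∨ fin U estab])).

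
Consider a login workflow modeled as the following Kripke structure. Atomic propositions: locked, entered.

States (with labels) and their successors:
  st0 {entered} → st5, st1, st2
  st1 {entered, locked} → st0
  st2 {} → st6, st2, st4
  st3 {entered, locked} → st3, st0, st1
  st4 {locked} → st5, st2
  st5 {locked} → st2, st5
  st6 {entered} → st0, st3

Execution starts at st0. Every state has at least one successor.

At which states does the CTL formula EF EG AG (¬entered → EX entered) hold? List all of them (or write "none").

none

States satisfying EG AG (¬entered → EX entered): ∅.
States satisfying EF EG AG (¬entered → EX entered): ∅.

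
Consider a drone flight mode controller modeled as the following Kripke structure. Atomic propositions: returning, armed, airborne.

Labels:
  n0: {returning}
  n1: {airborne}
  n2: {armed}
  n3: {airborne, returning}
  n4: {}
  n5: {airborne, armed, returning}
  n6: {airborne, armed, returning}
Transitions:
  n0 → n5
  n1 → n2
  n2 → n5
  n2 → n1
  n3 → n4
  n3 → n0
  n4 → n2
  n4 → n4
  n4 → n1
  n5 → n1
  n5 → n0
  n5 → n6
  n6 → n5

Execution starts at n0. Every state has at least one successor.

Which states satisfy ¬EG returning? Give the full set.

States satisfying returning: {n0, n3, n5, n6}.
States satisfying EG returning: {n0, n3, n5, n6}.
States satisfying ¬EG returning: {n1, n2, n4}.

{n1, n2, n4}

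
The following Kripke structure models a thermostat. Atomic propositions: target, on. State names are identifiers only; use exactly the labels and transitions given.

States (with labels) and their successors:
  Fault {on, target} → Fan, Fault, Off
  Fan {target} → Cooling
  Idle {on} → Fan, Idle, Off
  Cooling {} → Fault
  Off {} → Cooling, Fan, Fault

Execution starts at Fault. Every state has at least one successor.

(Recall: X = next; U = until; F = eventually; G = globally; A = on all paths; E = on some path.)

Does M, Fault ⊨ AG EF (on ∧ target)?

Yes

States satisfying EF (on ∧ target): {Fault, Fan, Idle, Cooling, Off}.
States satisfying AG EF (on ∧ target): {Fault, Fan, Idle, Cooling, Off}.
Every state reachable from Fault satisfies EF (on ∧ target).
Fault ∈ Sat(AG EF (on ∧ target)).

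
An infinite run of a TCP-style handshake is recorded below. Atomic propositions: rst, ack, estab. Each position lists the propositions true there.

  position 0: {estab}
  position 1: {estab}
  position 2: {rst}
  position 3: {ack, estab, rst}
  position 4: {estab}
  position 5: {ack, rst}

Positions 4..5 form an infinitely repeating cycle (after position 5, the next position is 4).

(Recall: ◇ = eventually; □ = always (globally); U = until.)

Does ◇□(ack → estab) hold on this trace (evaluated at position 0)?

□(ack → estab) is false at every position 0..5, so it never becomes true and ◇□(ack → estab) fails.

No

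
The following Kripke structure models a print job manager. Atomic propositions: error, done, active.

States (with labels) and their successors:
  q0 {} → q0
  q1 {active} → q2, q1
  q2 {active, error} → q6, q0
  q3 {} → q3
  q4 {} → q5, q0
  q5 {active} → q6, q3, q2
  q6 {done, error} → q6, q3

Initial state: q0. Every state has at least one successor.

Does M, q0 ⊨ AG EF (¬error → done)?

Violated

States satisfying EF (¬error → done): {q1, q2, q4, q5, q6}.
States satisfying AG EF (¬error → done): ∅.
q0 is reachable from q0 and violates EF (¬error → done), so AG fails at q0.
q0 ∉ Sat(AG EF (¬error → done)).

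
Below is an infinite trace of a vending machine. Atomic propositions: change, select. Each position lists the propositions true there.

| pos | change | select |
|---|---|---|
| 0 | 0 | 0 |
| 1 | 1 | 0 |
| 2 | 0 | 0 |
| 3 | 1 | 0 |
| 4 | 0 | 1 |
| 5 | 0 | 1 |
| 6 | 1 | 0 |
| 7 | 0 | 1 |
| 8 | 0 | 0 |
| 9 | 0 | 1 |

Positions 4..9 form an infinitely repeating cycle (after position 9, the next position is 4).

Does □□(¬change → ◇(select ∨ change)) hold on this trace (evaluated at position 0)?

□(¬change → ◇(select ∨ change)) holds at every position 0..9, and those are all positions ever visited, so □□(¬change → ◇(select ∨ change)) holds.

Yes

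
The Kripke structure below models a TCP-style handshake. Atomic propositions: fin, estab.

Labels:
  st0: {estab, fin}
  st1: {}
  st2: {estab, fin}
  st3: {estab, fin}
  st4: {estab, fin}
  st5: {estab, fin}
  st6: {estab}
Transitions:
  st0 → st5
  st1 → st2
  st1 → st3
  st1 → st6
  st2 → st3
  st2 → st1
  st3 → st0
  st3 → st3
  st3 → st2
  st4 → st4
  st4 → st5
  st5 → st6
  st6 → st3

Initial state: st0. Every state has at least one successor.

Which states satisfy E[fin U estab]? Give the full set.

States satisfying fin: {st0, st2, st3, st4, st5}.
States satisfying estab: {st0, st2, st3, st4, st5, st6}.
States satisfying E[fin U estab]: {st0, st2, st3, st4, st5, st6}.

{st0, st2, st3, st4, st5, st6}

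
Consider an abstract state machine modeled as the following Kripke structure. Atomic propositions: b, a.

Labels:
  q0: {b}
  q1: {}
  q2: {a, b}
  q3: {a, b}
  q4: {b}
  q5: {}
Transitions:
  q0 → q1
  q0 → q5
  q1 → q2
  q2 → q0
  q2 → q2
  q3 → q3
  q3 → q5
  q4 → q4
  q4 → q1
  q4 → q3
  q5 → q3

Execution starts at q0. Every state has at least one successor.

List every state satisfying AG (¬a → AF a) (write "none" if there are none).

States satisfying ¬a → AF a: {q0, q1, q2, q3, q5}.
States satisfying AG (¬a → AF a): {q0, q1, q2, q3, q5}.

{q0, q1, q2, q3, q5}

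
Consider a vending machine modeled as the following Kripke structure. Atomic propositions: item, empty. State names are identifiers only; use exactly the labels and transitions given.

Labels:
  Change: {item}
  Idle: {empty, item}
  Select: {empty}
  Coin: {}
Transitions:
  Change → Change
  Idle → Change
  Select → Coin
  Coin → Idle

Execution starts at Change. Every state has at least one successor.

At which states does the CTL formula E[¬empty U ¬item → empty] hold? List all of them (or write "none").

{Change, Idle, Select, Coin}

States satisfying ¬empty: {Change, Coin}.
States satisfying ¬item → empty: {Change, Idle, Select}.
States satisfying E[¬empty U ¬item → empty]: {Change, Idle, Select, Coin}.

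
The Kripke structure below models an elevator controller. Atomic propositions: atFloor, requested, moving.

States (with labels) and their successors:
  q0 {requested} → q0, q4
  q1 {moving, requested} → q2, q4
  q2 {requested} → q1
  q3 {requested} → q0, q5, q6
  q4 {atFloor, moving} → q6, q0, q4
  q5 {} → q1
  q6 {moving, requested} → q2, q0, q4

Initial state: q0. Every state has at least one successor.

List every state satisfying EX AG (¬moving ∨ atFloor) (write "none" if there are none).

none

States satisfying AG (¬moving ∨ atFloor): ∅.
States satisfying EX AG (¬moving ∨ atFloor): ∅.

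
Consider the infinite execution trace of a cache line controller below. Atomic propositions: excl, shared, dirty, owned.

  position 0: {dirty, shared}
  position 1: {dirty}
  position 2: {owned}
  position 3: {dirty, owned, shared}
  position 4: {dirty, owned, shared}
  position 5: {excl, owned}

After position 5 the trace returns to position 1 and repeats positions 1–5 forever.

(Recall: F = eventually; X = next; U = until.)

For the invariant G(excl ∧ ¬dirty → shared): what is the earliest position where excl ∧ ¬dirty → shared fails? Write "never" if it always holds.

Check excl ∧ ¬dirty → shared at each position in order: 0 ✓, 1 ✓, 2 ✓, 3 ✓, 4 ✓.
At position 5 the labels are {excl, owned}, so excl ∧ ¬dirty → shared is false there. This is the first violation.

5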